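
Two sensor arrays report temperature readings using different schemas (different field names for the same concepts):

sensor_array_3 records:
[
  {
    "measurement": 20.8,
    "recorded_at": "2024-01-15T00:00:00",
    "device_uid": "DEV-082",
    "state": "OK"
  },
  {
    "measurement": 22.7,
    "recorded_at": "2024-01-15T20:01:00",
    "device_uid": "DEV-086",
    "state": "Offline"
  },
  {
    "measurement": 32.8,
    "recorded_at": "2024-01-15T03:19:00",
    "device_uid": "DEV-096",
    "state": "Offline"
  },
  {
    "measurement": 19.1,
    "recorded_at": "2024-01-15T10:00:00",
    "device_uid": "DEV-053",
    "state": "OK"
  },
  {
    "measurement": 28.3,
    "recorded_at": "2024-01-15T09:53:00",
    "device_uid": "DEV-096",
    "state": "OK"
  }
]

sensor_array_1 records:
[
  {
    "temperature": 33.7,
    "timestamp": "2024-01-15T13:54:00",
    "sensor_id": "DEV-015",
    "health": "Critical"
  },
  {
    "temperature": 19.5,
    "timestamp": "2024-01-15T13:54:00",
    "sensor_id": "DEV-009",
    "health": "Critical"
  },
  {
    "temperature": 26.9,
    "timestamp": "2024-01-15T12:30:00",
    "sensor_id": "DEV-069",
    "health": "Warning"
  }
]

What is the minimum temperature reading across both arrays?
19.1

Schema mapping: "measurement" (sensor_array_3) = "temperature" (sensor_array_1) = temperature reading

Minimum in sensor_array_3: 19.1
Minimum in sensor_array_1: 19.5

Overall minimum: min(19.1, 19.5) = 19.1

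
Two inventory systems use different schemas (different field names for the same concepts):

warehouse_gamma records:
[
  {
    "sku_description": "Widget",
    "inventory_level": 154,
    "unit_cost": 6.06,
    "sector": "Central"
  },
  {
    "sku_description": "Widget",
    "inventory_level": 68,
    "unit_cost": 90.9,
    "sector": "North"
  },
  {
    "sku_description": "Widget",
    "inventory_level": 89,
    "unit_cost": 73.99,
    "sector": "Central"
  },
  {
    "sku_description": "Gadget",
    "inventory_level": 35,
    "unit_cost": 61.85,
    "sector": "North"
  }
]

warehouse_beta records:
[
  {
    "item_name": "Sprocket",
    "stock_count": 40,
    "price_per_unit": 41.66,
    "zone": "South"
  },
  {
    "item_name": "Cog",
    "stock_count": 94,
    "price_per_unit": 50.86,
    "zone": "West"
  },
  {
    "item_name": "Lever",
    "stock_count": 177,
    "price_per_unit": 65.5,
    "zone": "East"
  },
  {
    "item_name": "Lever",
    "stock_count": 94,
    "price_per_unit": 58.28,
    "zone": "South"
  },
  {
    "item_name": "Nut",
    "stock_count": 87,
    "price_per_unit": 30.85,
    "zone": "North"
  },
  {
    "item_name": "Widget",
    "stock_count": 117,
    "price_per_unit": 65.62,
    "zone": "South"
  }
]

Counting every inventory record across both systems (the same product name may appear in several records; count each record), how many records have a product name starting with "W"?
4

Schema mapping: "sku_description" (warehouse_gamma) = "item_name" (warehouse_beta) = product name

Records with product name starting with "W" in warehouse_gamma: 3
Records with product name starting with "W" in warehouse_beta: 1

Total: 3 + 1 = 4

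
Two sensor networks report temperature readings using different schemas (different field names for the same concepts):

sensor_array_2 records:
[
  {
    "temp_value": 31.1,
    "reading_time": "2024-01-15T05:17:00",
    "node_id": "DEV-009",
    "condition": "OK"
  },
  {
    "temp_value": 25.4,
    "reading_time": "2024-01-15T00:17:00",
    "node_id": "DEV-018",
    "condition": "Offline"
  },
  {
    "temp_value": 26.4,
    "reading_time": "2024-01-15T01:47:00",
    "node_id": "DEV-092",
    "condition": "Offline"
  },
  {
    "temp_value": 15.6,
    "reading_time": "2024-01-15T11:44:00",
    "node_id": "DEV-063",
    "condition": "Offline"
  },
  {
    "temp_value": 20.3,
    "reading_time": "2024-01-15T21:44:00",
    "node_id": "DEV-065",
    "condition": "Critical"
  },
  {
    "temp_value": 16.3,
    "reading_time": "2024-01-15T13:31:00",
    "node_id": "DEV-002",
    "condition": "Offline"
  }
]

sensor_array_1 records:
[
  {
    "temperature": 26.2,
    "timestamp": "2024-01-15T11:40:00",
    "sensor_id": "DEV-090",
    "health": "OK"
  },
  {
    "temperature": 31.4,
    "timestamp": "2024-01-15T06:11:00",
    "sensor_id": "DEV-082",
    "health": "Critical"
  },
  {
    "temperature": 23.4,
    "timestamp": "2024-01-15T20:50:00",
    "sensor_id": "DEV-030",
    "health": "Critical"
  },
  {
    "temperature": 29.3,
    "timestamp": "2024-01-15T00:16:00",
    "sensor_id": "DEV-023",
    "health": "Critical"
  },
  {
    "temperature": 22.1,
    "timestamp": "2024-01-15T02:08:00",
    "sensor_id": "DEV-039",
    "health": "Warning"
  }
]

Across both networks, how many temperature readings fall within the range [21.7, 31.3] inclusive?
7

Schema mapping: "temp_value" (sensor_array_2) = "temperature" (sensor_array_1) = temperature

Readings in [21.7, 31.3] from sensor_array_2: 3
Readings in [21.7, 31.3] from sensor_array_1: 4

Total count: 3 + 4 = 7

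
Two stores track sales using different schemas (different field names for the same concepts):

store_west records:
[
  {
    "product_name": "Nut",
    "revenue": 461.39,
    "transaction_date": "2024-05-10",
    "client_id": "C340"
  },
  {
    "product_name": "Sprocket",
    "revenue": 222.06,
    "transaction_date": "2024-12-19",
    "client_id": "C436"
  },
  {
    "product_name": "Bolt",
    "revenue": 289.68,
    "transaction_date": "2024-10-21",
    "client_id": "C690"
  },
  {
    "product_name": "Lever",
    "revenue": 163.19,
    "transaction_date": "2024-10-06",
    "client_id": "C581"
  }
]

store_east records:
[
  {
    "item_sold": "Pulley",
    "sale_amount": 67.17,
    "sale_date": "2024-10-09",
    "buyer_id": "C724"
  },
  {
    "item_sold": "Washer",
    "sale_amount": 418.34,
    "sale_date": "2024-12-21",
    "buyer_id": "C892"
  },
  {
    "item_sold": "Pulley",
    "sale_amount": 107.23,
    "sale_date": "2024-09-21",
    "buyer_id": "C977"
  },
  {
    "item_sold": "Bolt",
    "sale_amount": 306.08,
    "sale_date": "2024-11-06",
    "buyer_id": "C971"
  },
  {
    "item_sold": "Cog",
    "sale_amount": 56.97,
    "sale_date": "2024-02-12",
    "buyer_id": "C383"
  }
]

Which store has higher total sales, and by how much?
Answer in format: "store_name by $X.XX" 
store_west by $180.53

Schema mapping: "revenue" (store_west) = "sale_amount" (store_east) = sale amount

Total for store_west: 1136.32
Total for store_east: 955.79

Difference: |1136.32 - 955.79| = 180.53
store_west has higher sales by $180.53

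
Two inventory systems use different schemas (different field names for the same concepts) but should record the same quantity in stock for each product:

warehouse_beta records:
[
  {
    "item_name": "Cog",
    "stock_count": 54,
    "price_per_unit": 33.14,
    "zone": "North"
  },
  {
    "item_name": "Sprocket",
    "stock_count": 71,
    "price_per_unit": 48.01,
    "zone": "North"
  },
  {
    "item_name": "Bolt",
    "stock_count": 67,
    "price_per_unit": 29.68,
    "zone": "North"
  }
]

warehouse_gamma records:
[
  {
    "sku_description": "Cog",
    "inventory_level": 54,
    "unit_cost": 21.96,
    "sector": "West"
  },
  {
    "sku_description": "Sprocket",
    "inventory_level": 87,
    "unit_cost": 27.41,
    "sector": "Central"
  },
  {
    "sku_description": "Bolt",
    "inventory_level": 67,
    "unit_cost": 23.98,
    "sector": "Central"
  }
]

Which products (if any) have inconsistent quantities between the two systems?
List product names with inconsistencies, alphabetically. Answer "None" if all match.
Sprocket

Schema mappings:
- "item_name" (warehouse_beta) = "sku_description" (warehouse_gamma) = product name
- "stock_count" (warehouse_beta) = "inventory_level" (warehouse_gamma) = quantity

Comparison:
  Cog: 54 vs 54 - MATCH
  Sprocket: 71 vs 87 - MISMATCH
  Bolt: 67 vs 67 - MATCH

Products with inconsistencies: Sprocket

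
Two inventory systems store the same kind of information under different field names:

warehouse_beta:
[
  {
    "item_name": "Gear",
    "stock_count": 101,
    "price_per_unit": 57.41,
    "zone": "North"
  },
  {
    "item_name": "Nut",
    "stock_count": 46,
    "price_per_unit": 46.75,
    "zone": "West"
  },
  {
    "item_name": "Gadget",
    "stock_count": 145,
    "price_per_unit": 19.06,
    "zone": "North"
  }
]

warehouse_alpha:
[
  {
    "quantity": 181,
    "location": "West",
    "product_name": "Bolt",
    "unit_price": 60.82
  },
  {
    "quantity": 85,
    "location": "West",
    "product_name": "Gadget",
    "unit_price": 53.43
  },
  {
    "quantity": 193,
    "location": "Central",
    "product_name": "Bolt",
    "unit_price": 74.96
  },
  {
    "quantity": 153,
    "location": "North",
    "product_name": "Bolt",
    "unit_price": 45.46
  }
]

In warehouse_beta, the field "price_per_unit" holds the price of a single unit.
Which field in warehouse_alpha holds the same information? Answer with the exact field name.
unit_price

In warehouse_beta, "price_per_unit" holds the price of a single unit.
The fields in warehouse_alpha are: "quantity", "location", "product_name", "unit_price".
"unit_price" is the match: the name refers to the same concept and its values are decimal currency amounts (e.g. 60.82, 53.43).
The other fields ("quantity", "location", "product_name") hold different kinds of data.

So "price_per_unit" in warehouse_beta corresponds to "unit_price" in warehouse_alpha.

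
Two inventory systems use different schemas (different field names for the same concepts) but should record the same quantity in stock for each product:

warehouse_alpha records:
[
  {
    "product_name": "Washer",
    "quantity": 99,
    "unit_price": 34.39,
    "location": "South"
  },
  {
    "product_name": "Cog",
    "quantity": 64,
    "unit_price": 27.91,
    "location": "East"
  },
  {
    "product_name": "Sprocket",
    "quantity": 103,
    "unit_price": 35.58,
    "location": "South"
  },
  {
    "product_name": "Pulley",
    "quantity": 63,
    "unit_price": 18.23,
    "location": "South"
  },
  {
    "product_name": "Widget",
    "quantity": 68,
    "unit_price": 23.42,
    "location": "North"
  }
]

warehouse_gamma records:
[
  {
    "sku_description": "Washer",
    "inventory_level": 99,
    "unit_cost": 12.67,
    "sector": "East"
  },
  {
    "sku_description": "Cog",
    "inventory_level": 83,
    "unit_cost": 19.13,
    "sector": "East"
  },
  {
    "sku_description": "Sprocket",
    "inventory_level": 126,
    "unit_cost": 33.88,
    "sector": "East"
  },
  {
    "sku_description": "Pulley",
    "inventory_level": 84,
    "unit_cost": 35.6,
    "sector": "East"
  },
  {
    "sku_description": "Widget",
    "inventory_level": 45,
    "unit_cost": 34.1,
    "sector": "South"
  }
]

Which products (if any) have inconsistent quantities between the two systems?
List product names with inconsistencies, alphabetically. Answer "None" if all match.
Cog, Pulley, Sprocket, Widget

Schema mappings:
- "product_name" (warehouse_alpha) = "sku_description" (warehouse_gamma) = product name
- "quantity" (warehouse_alpha) = "inventory_level" (warehouse_gamma) = quantity

Comparison:
  Washer: 99 vs 99 - MATCH
  Cog: 64 vs 83 - MISMATCH
  Sprocket: 103 vs 126 - MISMATCH
  Pulley: 63 vs 84 - MISMATCH
  Widget: 68 vs 45 - MISMATCH

Products with inconsistencies: Cog, Pulley, Sprocket, Widget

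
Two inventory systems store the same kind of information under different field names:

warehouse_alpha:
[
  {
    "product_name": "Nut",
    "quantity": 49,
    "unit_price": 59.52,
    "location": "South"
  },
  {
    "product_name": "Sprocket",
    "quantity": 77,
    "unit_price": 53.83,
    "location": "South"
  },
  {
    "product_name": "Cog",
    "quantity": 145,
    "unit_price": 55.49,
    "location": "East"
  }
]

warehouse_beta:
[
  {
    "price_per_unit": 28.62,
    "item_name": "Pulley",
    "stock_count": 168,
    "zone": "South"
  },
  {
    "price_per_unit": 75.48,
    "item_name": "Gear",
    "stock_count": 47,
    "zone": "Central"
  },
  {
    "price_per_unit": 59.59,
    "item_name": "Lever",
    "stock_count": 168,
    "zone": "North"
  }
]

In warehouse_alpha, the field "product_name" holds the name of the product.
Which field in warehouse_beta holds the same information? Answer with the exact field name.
item_name

In warehouse_alpha, "product_name" holds the name of the product.
The fields in warehouse_beta are: "price_per_unit", "item_name", "stock_count", "zone".
"item_name" is the match: the name refers to the same concept and its values are product-name strings (e.g. 'Gear', 'Lever').
The other fields ("price_per_unit", "stock_count", "zone") hold different kinds of data.

So "product_name" in warehouse_alpha corresponds to "item_name" in warehouse_beta.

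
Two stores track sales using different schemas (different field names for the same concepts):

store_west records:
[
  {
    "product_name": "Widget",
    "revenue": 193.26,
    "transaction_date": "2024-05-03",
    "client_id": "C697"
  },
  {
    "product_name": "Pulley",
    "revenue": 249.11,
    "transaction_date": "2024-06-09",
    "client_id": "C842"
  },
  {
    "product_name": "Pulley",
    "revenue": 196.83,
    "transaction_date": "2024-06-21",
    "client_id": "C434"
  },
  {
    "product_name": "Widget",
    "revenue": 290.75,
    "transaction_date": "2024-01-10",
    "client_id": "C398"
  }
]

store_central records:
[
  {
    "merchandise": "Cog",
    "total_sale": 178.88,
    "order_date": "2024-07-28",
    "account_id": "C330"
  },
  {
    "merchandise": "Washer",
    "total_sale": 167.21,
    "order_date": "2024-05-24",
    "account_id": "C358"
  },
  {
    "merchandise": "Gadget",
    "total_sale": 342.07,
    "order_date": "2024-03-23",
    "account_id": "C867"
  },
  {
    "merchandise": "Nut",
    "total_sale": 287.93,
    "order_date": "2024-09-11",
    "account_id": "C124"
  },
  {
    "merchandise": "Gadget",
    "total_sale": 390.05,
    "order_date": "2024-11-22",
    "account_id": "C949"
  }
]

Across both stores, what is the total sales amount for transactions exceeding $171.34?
2128.88

Schema mapping: "revenue" (store_west) = "total_sale" (store_central) = sale amount

Sum of sales > $171.34 in store_west: 929.95
Sum of sales > $171.34 in store_central: 1198.93

Total: 929.95 + 1198.93 = 2128.88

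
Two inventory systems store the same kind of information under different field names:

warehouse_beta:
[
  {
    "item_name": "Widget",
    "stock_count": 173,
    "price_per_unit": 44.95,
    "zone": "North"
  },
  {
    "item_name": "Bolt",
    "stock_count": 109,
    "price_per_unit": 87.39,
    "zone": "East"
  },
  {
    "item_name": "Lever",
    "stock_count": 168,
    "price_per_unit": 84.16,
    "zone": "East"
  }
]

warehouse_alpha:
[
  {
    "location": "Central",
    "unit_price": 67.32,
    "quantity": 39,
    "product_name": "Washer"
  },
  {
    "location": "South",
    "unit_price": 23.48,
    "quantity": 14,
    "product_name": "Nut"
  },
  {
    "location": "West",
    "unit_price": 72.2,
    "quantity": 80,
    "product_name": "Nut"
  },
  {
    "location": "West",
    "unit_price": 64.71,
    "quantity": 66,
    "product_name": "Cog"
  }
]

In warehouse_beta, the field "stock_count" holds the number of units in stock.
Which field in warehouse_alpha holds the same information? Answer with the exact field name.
quantity

In warehouse_beta, "stock_count" holds the number of units in stock.
The fields in warehouse_alpha are: "location", "unit_price", "quantity", "product_name".
"quantity" is the match: the name refers to the same concept and its values are whole-number counts (e.g. 39, 14).
The other fields ("location", "unit_price", "product_name") hold different kinds of data.

So "stock_count" in warehouse_beta corresponds to "quantity" in warehouse_alpha.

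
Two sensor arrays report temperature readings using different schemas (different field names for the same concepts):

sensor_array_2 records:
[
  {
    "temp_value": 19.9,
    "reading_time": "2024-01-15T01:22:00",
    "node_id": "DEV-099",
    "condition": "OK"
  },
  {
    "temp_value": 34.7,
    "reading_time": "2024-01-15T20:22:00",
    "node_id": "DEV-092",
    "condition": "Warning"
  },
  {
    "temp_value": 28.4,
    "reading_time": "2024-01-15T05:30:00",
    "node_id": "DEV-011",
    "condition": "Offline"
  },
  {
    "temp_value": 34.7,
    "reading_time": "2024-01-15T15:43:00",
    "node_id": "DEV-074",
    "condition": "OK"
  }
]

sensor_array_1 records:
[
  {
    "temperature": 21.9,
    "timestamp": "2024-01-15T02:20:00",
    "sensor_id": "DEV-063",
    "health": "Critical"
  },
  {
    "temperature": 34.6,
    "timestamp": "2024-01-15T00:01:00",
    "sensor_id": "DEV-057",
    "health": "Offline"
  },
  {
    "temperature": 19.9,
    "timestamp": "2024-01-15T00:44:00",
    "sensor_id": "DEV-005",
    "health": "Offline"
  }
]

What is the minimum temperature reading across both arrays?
19.9

Schema mapping: "temp_value" (sensor_array_2) = "temperature" (sensor_array_1) = temperature reading

Minimum in sensor_array_2: 19.9
Minimum in sensor_array_1: 19.9

Overall minimum: min(19.9, 19.9) = 19.9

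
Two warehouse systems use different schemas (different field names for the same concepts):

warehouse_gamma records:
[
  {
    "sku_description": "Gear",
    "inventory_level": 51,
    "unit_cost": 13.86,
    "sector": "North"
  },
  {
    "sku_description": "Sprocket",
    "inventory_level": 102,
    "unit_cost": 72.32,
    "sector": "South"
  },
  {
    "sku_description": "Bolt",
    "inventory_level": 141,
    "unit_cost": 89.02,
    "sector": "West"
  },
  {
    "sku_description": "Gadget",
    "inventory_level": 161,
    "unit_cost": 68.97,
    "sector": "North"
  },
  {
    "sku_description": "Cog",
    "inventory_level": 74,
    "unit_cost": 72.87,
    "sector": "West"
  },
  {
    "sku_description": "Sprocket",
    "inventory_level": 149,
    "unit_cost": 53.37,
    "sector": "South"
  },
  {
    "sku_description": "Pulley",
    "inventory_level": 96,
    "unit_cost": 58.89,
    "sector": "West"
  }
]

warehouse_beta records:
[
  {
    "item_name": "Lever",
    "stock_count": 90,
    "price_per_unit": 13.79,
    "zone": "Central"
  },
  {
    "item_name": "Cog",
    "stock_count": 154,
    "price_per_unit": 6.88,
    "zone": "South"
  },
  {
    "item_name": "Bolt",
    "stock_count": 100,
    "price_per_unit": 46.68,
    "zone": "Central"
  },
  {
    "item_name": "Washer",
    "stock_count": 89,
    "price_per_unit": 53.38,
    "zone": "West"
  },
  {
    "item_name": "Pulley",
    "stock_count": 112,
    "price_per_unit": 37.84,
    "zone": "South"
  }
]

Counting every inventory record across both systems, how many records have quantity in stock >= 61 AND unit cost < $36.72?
2

Schema mappings:
- "inventory_level" (warehouse_gamma) = "stock_count" (warehouse_beta) = quantity
- "unit_cost" (warehouse_gamma) = "price_per_unit" (warehouse_beta) = unit cost

Records meeting both conditions in warehouse_gamma: 0
Records meeting both conditions in warehouse_beta: 2

Total: 0 + 2 = 2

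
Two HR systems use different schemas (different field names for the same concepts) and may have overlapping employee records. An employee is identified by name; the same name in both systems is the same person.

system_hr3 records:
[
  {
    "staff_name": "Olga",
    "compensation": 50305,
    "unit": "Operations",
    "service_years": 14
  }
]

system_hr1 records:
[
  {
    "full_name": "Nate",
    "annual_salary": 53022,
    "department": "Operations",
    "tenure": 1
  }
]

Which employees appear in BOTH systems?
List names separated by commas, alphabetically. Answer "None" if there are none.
None

Schema mapping: "staff_name" (system_hr3) = "full_name" (system_hr1) = employee name

Names in system_hr3: ['Olga']
Names in system_hr1: ['Nate']

Intersection: None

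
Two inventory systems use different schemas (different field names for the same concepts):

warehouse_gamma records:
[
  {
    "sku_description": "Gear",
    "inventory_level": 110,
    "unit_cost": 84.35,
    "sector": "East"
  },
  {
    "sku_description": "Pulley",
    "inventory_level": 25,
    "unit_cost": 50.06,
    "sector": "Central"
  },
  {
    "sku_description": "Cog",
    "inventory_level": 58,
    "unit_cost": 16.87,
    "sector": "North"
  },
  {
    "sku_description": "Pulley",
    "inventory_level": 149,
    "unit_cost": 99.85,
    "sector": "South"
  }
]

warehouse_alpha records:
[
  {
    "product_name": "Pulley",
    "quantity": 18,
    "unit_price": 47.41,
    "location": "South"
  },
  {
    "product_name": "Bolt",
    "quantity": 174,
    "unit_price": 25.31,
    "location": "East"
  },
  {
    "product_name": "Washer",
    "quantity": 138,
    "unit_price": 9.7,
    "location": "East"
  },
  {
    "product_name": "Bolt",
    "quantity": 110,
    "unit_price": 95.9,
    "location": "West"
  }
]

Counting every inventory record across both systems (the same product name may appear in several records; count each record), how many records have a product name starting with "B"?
2

Schema mapping: "sku_description" (warehouse_gamma) = "product_name" (warehouse_alpha) = product name

Records with product name starting with "B" in warehouse_gamma: 0
Records with product name starting with "B" in warehouse_alpha: 2

Total: 0 + 2 = 2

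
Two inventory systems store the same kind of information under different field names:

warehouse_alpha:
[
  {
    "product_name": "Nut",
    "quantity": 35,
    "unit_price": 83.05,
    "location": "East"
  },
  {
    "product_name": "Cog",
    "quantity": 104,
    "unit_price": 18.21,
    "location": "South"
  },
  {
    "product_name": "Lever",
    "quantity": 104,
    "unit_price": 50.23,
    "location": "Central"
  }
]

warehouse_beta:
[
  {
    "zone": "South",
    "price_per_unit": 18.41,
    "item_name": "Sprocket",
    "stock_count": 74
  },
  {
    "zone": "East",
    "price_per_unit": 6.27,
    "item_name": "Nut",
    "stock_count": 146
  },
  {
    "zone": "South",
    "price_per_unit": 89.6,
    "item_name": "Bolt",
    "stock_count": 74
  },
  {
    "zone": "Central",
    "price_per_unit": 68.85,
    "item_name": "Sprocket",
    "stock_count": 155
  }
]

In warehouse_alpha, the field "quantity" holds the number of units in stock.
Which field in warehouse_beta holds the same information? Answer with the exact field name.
stock_count

In warehouse_alpha, "quantity" holds the number of units in stock.
The fields in warehouse_beta are: "zone", "price_per_unit", "item_name", "stock_count".
"stock_count" is the match: the name refers to the same concept and its values are whole-number counts (e.g. 74, 146).
The other fields ("zone", "price_per_unit", "item_name") hold different kinds of data.

So "quantity" in warehouse_alpha corresponds to "stock_count" in warehouse_beta.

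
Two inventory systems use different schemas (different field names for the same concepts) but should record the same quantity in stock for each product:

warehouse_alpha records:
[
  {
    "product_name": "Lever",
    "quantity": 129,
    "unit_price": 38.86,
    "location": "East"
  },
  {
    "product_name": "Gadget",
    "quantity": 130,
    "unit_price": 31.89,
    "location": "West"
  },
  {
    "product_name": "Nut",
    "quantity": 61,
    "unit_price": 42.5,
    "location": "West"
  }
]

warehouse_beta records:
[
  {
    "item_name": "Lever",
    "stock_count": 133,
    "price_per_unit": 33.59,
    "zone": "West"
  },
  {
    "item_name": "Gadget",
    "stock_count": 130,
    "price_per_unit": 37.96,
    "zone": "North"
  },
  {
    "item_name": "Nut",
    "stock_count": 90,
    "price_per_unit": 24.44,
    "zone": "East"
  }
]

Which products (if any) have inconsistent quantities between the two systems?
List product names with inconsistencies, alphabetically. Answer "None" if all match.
Lever, Nut

Schema mappings:
- "product_name" (warehouse_alpha) = "item_name" (warehouse_beta) = product name
- "quantity" (warehouse_alpha) = "stock_count" (warehouse_beta) = quantity

Comparison:
  Lever: 129 vs 133 - MISMATCH
  Gadget: 130 vs 130 - MATCH
  Nut: 61 vs 90 - MISMATCH

Products with inconsistencies: Lever, Nut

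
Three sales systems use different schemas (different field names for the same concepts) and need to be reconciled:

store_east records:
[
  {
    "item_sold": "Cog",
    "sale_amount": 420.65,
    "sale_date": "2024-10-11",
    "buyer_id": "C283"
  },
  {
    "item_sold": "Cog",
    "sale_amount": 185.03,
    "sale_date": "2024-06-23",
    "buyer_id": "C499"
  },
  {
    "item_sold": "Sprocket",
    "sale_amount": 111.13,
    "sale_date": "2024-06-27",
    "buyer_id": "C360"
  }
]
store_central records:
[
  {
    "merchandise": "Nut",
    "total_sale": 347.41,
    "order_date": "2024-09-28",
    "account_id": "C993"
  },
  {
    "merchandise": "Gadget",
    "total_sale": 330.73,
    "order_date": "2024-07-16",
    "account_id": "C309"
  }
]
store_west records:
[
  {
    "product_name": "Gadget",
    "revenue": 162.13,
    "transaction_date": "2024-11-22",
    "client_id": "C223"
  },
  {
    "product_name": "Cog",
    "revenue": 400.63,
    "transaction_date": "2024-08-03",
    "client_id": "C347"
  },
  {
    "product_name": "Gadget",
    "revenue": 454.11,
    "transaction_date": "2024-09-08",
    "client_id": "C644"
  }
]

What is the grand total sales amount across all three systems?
2411.82

Schema reconciliation - all amount fields map to sale amount:

store_east (sale_amount): 716.81
store_central (total_sale): 678.14
store_west (revenue): 1016.87

Grand total: 2411.82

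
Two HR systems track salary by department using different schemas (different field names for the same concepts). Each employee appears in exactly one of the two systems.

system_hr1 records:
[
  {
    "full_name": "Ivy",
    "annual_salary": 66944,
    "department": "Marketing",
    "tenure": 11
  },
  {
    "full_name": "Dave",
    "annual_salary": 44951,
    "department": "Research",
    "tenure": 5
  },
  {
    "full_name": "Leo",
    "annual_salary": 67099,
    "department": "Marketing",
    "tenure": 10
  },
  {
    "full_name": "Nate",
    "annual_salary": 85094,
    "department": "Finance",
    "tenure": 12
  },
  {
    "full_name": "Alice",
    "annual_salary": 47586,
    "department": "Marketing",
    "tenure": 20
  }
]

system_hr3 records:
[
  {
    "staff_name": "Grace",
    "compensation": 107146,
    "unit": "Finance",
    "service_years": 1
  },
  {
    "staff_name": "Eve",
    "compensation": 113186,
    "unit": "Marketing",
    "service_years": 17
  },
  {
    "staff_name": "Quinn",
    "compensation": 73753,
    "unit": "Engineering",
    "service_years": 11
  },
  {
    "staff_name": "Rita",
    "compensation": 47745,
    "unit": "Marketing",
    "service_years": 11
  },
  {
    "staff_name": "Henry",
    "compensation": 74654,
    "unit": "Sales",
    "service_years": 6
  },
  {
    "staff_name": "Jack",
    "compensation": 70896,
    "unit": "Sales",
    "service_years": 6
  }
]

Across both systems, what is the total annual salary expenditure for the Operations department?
0

Schema mappings:
- "department" (system_hr1) = "unit" (system_hr3) = department
- "annual_salary" (system_hr1) = "compensation" (system_hr3) = salary

Operations salaries from system_hr1: 0
Operations salaries from system_hr3: 0

Total: 0 + 0 = 0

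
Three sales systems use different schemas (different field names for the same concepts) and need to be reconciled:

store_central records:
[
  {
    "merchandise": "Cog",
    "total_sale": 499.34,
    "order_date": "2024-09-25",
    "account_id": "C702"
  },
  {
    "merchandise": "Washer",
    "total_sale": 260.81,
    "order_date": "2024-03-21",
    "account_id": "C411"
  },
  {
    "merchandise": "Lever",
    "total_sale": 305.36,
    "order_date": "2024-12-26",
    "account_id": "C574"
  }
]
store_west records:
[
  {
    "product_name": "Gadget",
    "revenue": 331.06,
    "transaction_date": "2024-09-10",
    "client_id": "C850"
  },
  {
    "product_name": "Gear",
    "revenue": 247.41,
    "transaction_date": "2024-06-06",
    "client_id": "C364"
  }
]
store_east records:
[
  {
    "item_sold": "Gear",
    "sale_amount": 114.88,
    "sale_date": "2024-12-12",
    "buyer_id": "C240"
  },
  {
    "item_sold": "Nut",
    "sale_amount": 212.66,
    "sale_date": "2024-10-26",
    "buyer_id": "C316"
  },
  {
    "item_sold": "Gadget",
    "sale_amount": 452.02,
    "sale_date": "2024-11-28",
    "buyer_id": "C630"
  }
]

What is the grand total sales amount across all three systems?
2423.54

Schema reconciliation - all amount fields map to sale amount:

store_central (total_sale): 1065.51
store_west (revenue): 578.47
store_east (sale_amount): 779.56

Grand total: 2423.54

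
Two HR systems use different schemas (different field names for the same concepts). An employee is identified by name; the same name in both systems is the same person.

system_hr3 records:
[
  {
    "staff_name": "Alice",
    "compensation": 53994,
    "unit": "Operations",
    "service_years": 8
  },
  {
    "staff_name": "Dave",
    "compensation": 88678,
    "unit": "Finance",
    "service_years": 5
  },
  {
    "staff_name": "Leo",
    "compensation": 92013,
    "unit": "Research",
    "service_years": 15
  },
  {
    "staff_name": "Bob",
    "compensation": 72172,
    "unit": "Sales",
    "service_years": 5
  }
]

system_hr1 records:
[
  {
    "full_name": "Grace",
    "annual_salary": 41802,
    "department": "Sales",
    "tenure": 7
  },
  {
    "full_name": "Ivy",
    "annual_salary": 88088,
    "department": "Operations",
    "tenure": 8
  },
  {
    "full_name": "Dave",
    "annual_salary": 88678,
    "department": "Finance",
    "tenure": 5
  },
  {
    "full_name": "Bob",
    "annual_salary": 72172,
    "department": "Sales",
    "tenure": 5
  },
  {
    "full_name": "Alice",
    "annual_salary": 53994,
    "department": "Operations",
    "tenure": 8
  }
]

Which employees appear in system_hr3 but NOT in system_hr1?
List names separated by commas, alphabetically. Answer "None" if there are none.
Leo

Schema mapping: "staff_name" (system_hr3) = "full_name" (system_hr1) = employee name

Names in system_hr3: ['Alice', 'Bob', 'Dave', 'Leo']
Names in system_hr1: ['Alice', 'Bob', 'Dave', 'Grace', 'Ivy']

In system_hr3 but not system_hr1: ['Leo']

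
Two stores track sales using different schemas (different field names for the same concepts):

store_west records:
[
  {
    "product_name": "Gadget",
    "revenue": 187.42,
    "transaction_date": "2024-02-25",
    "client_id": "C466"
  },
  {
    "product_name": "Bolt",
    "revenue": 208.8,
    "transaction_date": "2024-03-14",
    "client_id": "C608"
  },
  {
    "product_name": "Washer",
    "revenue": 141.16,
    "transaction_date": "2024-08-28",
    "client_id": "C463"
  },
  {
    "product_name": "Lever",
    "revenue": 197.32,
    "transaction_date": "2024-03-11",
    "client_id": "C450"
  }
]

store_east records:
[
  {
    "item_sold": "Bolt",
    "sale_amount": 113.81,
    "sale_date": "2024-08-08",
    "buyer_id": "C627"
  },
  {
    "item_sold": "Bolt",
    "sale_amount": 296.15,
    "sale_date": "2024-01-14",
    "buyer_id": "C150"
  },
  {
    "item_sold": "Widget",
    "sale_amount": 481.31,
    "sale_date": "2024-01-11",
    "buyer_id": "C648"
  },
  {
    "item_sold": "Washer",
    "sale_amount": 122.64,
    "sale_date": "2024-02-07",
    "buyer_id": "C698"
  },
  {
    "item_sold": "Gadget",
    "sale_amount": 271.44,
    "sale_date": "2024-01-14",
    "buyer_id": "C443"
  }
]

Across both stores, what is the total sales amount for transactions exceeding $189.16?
1455.02

Schema mapping: "revenue" (store_west) = "sale_amount" (store_east) = sale amount

Sum of sales > $189.16 in store_west: 406.12
Sum of sales > $189.16 in store_east: 1048.9

Total: 406.12 + 1048.9 = 1455.02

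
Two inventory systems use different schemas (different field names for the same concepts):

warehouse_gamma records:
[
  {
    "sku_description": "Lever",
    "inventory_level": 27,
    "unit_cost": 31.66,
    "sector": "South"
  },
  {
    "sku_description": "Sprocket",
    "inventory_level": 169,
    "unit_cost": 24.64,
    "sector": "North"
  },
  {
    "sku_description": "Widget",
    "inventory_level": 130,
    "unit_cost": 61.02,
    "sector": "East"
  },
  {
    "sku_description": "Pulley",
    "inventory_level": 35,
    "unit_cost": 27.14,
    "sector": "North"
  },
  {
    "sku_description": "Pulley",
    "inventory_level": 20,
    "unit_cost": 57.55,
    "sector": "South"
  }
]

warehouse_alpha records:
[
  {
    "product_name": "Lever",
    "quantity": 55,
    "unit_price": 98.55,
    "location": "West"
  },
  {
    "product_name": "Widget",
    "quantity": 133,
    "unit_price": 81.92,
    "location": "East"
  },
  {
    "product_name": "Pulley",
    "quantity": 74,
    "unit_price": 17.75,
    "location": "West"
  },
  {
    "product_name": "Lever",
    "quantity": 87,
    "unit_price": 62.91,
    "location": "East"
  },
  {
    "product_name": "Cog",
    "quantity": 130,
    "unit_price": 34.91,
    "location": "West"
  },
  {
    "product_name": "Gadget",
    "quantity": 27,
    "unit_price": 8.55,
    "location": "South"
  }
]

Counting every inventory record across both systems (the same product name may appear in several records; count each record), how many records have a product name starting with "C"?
1

Schema mapping: "sku_description" (warehouse_gamma) = "product_name" (warehouse_alpha) = product name

Records with product name starting with "C" in warehouse_gamma: 0
Records with product name starting with "C" in warehouse_alpha: 1

Total: 0 + 1 = 1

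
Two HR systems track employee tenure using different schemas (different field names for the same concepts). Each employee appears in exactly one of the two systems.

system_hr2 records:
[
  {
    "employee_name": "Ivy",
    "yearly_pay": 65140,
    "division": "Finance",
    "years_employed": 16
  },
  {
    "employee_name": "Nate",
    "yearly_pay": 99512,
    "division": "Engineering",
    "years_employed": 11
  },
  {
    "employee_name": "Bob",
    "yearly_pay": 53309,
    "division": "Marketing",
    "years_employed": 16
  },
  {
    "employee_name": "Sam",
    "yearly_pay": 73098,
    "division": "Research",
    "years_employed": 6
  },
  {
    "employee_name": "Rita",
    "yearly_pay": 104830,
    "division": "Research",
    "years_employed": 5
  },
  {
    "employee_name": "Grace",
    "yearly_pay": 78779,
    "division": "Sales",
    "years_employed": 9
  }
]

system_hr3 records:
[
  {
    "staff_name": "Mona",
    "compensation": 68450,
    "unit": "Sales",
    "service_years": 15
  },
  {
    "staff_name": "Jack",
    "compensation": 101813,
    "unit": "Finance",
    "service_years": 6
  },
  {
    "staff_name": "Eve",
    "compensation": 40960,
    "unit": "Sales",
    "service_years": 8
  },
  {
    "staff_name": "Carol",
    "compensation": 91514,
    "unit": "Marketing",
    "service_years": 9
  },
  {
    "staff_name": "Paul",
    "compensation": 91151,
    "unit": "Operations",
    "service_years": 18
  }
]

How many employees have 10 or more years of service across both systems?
5

Reconcile schemas: "years_employed" (system_hr2) = "service_years" (system_hr3) = years of service

From system_hr2: 3 employees with >= 10 years
From system_hr3: 2 employees with >= 10 years

Total: 3 + 2 = 5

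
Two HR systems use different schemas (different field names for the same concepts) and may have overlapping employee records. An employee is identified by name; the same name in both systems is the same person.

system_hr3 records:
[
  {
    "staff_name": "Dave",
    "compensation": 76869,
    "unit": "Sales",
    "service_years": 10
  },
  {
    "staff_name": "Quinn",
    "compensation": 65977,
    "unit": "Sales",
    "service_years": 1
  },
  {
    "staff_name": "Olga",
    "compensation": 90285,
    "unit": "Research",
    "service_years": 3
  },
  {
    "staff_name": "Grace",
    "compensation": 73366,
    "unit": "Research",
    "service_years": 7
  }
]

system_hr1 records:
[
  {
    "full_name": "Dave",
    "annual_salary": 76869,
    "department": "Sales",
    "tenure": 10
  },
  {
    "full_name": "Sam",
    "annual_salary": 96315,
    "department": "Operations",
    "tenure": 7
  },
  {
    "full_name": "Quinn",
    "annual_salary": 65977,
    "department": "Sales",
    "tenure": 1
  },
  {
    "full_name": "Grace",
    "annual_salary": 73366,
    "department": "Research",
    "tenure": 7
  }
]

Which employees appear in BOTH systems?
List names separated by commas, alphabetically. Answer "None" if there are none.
Dave, Grace, Quinn

Schema mapping: "staff_name" (system_hr3) = "full_name" (system_hr1) = employee name

Names in system_hr3: ['Dave', 'Grace', 'Olga', 'Quinn']
Names in system_hr1: ['Dave', 'Grace', 'Quinn', 'Sam']

Intersection: ['Dave', 'Grace', 'Quinn']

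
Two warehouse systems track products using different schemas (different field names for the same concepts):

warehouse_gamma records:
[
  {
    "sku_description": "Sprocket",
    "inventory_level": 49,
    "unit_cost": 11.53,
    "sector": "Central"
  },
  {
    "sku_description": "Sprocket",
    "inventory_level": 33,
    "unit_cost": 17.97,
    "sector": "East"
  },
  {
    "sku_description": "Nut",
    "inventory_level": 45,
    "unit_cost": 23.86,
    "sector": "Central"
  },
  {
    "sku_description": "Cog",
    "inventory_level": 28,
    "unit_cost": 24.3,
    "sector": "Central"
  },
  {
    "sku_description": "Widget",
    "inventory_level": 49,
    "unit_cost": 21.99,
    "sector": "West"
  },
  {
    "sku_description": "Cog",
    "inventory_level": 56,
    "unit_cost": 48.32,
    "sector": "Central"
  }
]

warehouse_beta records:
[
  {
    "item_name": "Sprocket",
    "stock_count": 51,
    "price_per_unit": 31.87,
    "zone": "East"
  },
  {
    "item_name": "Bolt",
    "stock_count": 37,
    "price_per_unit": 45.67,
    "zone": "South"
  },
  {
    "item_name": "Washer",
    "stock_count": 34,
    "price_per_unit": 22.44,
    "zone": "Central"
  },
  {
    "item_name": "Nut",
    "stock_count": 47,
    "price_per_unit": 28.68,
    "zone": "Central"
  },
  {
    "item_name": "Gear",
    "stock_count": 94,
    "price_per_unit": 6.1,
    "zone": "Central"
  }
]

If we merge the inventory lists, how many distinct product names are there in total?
7

Schema mapping: "sku_description" (warehouse_gamma) = "item_name" (warehouse_beta) = product name

Products in warehouse_gamma: ['Cog', 'Nut', 'Sprocket', 'Widget']
Products in warehouse_beta: ['Bolt', 'Gear', 'Nut', 'Sprocket', 'Washer']

Union (unique products): ['Bolt', 'Cog', 'Gear', 'Nut', 'Sprocket', 'Washer', 'Widget']
Count: 7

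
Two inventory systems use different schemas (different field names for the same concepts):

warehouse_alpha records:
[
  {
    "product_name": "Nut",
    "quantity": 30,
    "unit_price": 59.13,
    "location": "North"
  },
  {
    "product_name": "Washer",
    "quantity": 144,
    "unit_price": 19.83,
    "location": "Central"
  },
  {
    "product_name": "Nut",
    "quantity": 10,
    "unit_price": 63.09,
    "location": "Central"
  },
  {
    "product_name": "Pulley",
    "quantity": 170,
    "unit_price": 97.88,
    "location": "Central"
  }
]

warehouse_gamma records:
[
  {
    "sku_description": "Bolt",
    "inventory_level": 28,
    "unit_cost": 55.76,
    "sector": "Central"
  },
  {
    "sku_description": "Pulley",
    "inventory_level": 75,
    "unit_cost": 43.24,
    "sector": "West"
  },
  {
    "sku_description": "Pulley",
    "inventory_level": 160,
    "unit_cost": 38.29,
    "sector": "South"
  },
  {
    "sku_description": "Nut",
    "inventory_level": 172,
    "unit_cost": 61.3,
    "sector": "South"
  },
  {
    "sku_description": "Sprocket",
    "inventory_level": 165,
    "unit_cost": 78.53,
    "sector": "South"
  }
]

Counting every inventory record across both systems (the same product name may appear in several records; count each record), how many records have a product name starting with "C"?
0

Schema mapping: "product_name" (warehouse_alpha) = "sku_description" (warehouse_gamma) = product name

Records with product name starting with "C" in warehouse_alpha: 0
Records with product name starting with "C" in warehouse_gamma: 0

Total: 0 + 0 = 0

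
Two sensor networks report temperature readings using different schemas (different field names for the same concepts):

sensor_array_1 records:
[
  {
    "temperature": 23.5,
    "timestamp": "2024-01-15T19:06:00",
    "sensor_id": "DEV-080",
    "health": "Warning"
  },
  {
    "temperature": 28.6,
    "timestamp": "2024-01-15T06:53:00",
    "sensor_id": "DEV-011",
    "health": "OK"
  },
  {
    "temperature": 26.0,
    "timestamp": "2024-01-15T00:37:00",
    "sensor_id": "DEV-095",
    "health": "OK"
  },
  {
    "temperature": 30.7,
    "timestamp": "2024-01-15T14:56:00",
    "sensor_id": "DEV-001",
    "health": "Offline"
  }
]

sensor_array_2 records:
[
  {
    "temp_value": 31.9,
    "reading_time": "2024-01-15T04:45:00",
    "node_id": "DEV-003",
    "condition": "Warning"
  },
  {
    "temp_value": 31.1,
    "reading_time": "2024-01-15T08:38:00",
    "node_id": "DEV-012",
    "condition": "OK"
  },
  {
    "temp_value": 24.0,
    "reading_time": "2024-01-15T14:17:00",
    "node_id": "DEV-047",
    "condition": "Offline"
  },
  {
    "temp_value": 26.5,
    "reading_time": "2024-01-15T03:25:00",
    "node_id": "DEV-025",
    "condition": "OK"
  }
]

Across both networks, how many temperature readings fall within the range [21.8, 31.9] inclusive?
8

Schema mapping: "temperature" (sensor_array_1) = "temp_value" (sensor_array_2) = temperature

Readings in [21.8, 31.9] from sensor_array_1: 4
Readings in [21.8, 31.9] from sensor_array_2: 4

Total count: 4 + 4 = 8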